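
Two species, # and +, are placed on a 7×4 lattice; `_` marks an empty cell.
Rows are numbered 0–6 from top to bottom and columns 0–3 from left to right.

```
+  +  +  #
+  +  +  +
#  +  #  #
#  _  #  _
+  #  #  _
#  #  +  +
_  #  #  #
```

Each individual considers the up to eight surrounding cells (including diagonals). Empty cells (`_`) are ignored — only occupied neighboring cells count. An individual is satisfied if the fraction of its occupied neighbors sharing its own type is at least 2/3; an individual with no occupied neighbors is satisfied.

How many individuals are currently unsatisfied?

14

(0,0)+ 3/3 ✓
(0,1)+ 5/5 ✓
(0,2)+ 4/5 ✓
(0,3)# 0/3 ✗
(1,0)+ 4/5 ✓
(1,1)+ 6/8 ✓
(1,2)+ 5/8 ✗
(1,3)+ 2/5 ✗
(2,0)# 1/4 ✗
(2,1)+ 3/7 ✗
(2,2)# 2/6 ✗
(2,3)# 2/4 ✗
(3,0)# 2/4 ✗
(3,2)# 4/5 ✓
(4,0)+ 0/4 ✗
(4,1)# 5/7 ✓
(4,2)# 3/5 ✗
(5,0)# 3/4 ✓
(5,1)# 5/7 ✓
(5,2)+ 1/7 ✗
(5,3)+ 1/4 ✗
(6,1)# 3/4 ✓
(6,2)# 3/5 ✗
(6,3)# 1/3 ✗
Unsatisfied: (0,3), (1,2), (1,3), (2,0), (2,1), (2,2), (2,3), (3,0), (4,0), (4,2), (5,2), (5,3), (6,2), (6,3) — 14 in total.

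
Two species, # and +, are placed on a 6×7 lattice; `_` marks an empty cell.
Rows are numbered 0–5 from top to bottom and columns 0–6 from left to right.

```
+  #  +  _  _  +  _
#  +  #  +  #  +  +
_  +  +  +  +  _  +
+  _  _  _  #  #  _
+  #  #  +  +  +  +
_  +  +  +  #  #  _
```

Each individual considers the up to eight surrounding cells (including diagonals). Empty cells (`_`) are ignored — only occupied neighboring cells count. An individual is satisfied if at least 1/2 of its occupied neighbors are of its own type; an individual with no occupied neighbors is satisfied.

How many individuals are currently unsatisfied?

14

(0,0)+ 1/3 unhappy
(0,1)# 2/5 unhappy
(0,2)+ 2/4 ok
(0,5)+ 2/3 ok
(1,0)# 1/4 unhappy
(1,1)+ 4/7 ok
(1,2)# 1/7 unhappy
(1,3)+ 4/6 ok
(1,4)# 0/5 unhappy
(1,5)+ 4/5 ok
(1,6)+ 3/3 ok
(2,1)+ 3/5 ok
(2,2)+ 4/5 ok
(2,3)+ 3/6 ok
(2,4)+ 3/6 ok
(2,6)+ 2/3 ok
(3,0)+ 2/3 ok
(3,4)# 1/6 unhappy
(3,5)# 1/6 unhappy
(4,0)+ 2/3 ok
(4,1)# 1/5 unhappy
(4,2)# 1/5 unhappy
(4,3)+ 3/6 ok
(4,4)+ 3/7 unhappy
(4,5)+ 2/6 unhappy
(4,6)+ 1/3 unhappy
(5,1)+ 2/4 ok
(5,2)+ 3/5 ok
(5,3)+ 3/5 ok
(5,4)# 1/5 unhappy
(5,5)# 1/4 unhappy
Unsatisfied: (0,0), (0,1), (1,0), (1,2), (1,4), (3,4), (3,5), (4,1), (4,2), (4,4), (4,5), (4,6), (5,4), (5,5) — 14 in total.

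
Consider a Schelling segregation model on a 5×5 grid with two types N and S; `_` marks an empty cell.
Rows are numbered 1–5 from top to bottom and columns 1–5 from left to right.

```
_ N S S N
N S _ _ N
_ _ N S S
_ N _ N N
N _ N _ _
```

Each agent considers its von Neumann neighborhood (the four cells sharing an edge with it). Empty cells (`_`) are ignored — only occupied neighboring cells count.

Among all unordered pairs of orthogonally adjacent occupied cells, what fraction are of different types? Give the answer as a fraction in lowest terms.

2/3

Scan each occupied cell's neighbors to the right and below so each pair is counted once.
From row 1: 3 unlike of 5 pairs (running 3/5).
From row 2: 2 unlike of 2 pairs (running 5/7).
From row 3: 3 unlike of 4 pairs (running 8/11).
From row 4: 0 unlike of 1 pairs (running 8/12).
Total adjacent occupied pairs: 12; unlike-type pairs: 8.
8/12 reduces to 2/3.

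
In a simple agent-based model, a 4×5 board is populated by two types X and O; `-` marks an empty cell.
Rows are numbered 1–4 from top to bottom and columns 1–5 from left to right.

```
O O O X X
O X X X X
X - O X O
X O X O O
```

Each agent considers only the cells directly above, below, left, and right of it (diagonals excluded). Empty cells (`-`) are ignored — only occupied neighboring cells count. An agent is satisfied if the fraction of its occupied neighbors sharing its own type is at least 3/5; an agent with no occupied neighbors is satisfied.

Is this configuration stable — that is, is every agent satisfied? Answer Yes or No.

Row 1: (1,1)O 2/2 ok · (1,2)O 2/3 ok · (1,3)O 1/3 unhappy · (1,4)X 2/3 ok · (1,5)X 2/2 ok
Row 2: (2,1)O 1/3 unhappy · (2,2)X 1/3 unhappy · (2,3)X 2/4 unhappy · (2,4)X 4/4 ok · (2,5)X 2/3 ok
Row 3: (3,1)X 1/2 unhappy · (3,3)O 0/3 unhappy · (3,4)X 1/4 unhappy · (3,5)O 1/3 unhappy
Row 4: (4,1)X 1/2 unhappy · (4,2)O 0/2 unhappy · (4,3)X 0/3 unhappy · (4,4)O 1/3 unhappy · (4,5)O 2/2 ok
For instance (1,3) has only 1/3 same-type neighbors, below 3/5.

No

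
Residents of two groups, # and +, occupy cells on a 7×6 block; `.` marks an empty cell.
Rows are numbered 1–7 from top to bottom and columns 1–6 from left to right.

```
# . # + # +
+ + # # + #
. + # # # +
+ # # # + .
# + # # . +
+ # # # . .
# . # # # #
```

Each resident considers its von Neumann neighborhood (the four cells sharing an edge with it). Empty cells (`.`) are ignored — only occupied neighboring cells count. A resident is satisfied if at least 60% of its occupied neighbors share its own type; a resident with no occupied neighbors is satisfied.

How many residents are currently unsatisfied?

(1,1)# 0/1 ✗
(1,3)# 1/2 ✗
(1,4)+ 0/3 ✗
(1,5)# 0/3 ✗
(1,6)+ 0/2 ✗
(2,1)+ 1/2 ✗
(2,2)+ 2/3 ✓
(2,3)# 3/4 ✓
(2,4)# 2/4 ✗
(2,5)+ 0/4 ✗
(2,6)# 0/3 ✗
(3,2)+ 1/3 ✗
(3,3)# 3/4 ✓
(3,4)# 4/4 ✓
(3,5)# 1/4 ✗
(3,6)+ 0/2 ✗
(4,1)+ 0/2 ✗
(4,2)# 1/4 ✗
(4,3)# 4/4 ✓
(4,4)# 3/4 ✓
(4,5)+ 0/2 ✗
(5,1)# 0/3 ✗
(5,2)+ 0/4 ✗
(5,3)# 3/4 ✓
(5,4)# 3/3 ✓
(5,6)+ 0/0 ✓
(6,1)+ 0/3 ✗
(6,2)# 1/3 ✗
(6,3)# 4/4 ✓
(6,4)# 3/3 ✓
(7,1)# 0/1 ✗
(7,3)# 2/2 ✓
(7,4)# 3/3 ✓
(7,5)# 2/2 ✓
(7,6)# 1/1 ✓
Unsatisfied: (1,1), (1,3), (1,4), (1,5), (1,6), (2,1), (2,4), (2,5), (2,6), (3,2), (3,5), (3,6), (4,1), (4,2), (4,5), (5,1), (5,2), (6,1), (6,2), (7,1) — 20 in total.

20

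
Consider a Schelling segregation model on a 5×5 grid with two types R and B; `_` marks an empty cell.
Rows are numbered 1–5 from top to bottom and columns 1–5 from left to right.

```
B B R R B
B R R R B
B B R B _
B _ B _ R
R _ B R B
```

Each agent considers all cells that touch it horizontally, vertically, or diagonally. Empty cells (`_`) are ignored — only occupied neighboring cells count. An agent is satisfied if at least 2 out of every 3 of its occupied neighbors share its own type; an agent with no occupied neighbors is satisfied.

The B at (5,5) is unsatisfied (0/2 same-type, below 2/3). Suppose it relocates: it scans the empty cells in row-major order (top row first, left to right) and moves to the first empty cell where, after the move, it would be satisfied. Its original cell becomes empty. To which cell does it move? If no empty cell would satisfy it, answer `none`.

(4,2)

Vacating (5,5). Empty cells in order:
  (3,5): 2/4 same-type → still unsatisfied.
  (4,2): 5/7 same-type → satisfied — stop here.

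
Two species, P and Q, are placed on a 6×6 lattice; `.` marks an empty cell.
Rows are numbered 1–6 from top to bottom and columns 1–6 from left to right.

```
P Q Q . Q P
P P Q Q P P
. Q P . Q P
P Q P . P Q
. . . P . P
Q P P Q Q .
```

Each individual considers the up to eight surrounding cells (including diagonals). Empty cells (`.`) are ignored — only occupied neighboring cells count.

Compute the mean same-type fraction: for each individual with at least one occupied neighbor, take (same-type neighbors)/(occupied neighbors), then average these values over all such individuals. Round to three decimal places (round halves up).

Row 1: (1,1)P 2/3 · (1,2)Q 2/5 · (1,3)Q 3/4 · (1,5)Q 1/4 · (1,6)P 2/3
Row 2: (2,1)P 2/4 · (2,2)P 3/7 · (2,3)Q 4/6 · (2,4)Q 4/6 · (2,5)P 3/6 · (2,6)P 3/5
Row 3: (3,2)Q 2/7 · (3,3)P 2/6 · (3,5)Q 2/6 · (3,6)P 3/5
Row 4: (4,1)P 0/2 · (4,2)Q 1/4 · (4,3)P 2/4 · (4,5)P 3/5 · (4,6)Q 1/4
Row 5: (5,4)P 3/5 · (5,6)P 1/3
Row 6: (6,1)Q 0/1 · (6,2)P 1/2 · (6,3)P 2/3 · (6,4)Q 1/3 · (6,5)Q 1/3
Sum over 27 individuals: 2/3 + 2/5 + 3/4 + 1/4 + 2/3 + 2/4 + 3/7 + 4/6 + 4/6 + 3/6 + 3/5 + 2/7 + 2/6 + 2/6 + 3/5 + 0/2 + 1/4 + 2/4 + 3/5 + 1/4 + 3/5 + 1/3 + 0/1 + 1/2 + 2/3 + 1/3 + 1/3 = 841/70; mean = 841/70 ÷ 27 = 841/1890 = 0.444973… → 0.445.

0.445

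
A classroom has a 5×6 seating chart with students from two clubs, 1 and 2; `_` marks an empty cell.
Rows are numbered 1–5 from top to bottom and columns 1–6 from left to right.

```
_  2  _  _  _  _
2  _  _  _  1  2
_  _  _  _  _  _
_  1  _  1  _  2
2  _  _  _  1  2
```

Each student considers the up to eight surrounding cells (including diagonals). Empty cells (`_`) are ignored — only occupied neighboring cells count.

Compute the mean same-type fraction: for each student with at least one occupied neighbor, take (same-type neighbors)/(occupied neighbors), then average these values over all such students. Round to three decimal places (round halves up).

(1,2)2 1/1
(2,1)2 1/1
(2,5)1 0/1
(2,6)2 0/1
(4,2)1 0/1
(4,4)1 1/1
(4,6)2 1/2
(5,1)2 0/1
(5,5)1 1/3
(5,6)2 1/2
Sum over 10 students: 1/1 + 1/1 + 0/1 + 0/1 + 0/1 + 1/1 + 1/2 + 0/1 + 1/3 + 1/2 = 13/3; mean = 13/3 ÷ 10 = 13/30 = 0.433333… → 0.433.

0.433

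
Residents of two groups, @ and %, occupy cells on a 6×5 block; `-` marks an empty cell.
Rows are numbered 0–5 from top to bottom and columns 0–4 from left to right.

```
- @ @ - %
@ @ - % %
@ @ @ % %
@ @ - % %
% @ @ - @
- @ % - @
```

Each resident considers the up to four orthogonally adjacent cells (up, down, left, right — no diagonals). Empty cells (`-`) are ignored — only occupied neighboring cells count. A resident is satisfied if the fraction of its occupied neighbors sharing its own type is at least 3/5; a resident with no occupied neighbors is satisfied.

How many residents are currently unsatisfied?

6

Row 0: (0,1)@ 2/2 ✓ · (0,2)@ 1/1 ✓ · (0,4)% 1/1 ✓
Row 1: (1,0)@ 2/2 ✓ · (1,1)@ 3/3 ✓ · (1,3)% 2/2 ✓ · (1,4)% 3/3 ✓
Row 2: (2,0)@ 3/3 ✓ · (2,1)@ 4/4 ✓ · (2,2)@ 1/2 ✗ · (2,3)% 3/4 ✓ · (2,4)% 3/3 ✓
Row 3: (3,0)@ 2/3 ✓ · (3,1)@ 3/3 ✓ · (3,3)% 2/2 ✓ · (3,4)% 2/3 ✓
Row 4: (4,0)% 0/2 ✗ · (4,1)@ 3/4 ✓ · (4,2)@ 1/2 ✗ · (4,4)@ 1/2 ✗
Row 5: (5,1)@ 1/2 ✗ · (5,2)% 0/2 ✗ · (5,4)@ 1/1 ✓
Unsatisfied: (2,2), (4,0), (4,2), (4,4), (5,1), (5,2) — 6 in total.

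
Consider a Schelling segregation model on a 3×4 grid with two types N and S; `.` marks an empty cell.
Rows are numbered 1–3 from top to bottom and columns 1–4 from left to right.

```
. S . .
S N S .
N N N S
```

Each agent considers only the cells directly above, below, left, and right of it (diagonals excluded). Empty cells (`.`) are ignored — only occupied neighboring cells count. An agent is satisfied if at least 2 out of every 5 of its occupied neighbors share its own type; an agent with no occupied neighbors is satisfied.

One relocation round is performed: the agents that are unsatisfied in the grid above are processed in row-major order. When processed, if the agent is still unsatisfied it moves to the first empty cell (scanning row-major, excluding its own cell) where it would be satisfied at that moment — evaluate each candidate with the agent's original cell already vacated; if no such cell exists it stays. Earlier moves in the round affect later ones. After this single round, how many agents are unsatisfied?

1

Initially unsatisfied (in order): (1,2), (2,1), (2,2), (2,3), (3,3), (3,4).
  (1,2) → (1,1).
  (2,1) → (1,2).
  (2,2) → (1,4).
  (2,3) → (1,3).
  (3,3): now satisfied by earlier moves; stays.
  (3,4) → (2,1).
Resulting grid:
S S S N
S . . .
N N N .
Unsatisfied now: (1,4).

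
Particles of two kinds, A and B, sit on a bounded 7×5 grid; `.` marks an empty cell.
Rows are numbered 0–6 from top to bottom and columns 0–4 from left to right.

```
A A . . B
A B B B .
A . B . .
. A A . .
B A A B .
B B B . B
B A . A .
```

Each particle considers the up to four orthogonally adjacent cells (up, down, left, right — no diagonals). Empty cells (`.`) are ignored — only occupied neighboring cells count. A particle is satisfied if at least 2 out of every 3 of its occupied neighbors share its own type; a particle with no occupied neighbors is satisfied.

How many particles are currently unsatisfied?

Row 0: (0,0)A 2/2 satisfied · (0,1)A 1/2 not · (0,4)B 0/0 satisfied
Row 1: (1,0)A 2/3 satisfied · (1,1)B 1/3 not · (1,2)B 3/3 satisfied · (1,3)B 1/1 satisfied
Row 2: (2,0)A 1/1 satisfied · (2,2)B 1/2 not
Row 3: (3,1)A 2/2 satisfied · (3,2)A 2/3 satisfied
Row 4: (4,0)B 1/2 not · (4,1)A 2/4 not · (4,2)A 2/4 not · (4,3)B 0/1 not
Row 5: (5,0)B 3/3 satisfied · (5,1)B 2/4 not · (5,2)B 1/2 not · (5,4)B 0/0 satisfied
Row 6: (6,0)B 1/2 not · (6,1)A 0/2 not · (6,3)A 0/0 satisfied
Unsatisfied: (0,1), (1,1), (2,2), (4,0), (4,1), (4,2), (4,3), (5,1), (5,2), (6,0), (6,1) — 11 in total.

11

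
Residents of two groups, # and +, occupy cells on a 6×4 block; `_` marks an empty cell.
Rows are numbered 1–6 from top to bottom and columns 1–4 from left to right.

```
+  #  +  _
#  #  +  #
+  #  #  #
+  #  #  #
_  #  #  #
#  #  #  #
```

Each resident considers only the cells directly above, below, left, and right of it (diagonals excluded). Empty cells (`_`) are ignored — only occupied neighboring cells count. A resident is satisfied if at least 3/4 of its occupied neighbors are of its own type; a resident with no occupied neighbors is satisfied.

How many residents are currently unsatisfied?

8

Row 1: (1,1)+ 0/2 unhappy · (1,2)# 1/3 unhappy · (1,3)+ 1/2 unhappy
Row 2: (2,1)# 1/3 unhappy · (2,2)# 3/4 ok · (2,3)+ 1/4 unhappy · (2,4)# 1/2 unhappy
Row 3: (3,1)+ 1/3 unhappy · (3,2)# 3/4 ok · (3,3)# 3/4 ok · (3,4)# 3/3 ok
Row 4: (4,1)+ 1/2 unhappy · (4,2)# 3/4 ok · (4,3)# 4/4 ok · (4,4)# 3/3 ok
Row 5: (5,2)# 3/3 ok · (5,3)# 4/4 ok · (5,4)# 3/3 ok
Row 6: (6,1)# 1/1 ok · (6,2)# 3/3 ok · (6,3)# 3/3 ok · (6,4)# 2/2 ok
Unsatisfied: (1,1), (1,2), (1,3), (2,1), (2,3), (2,4), (3,1), (4,1) — 8 in total.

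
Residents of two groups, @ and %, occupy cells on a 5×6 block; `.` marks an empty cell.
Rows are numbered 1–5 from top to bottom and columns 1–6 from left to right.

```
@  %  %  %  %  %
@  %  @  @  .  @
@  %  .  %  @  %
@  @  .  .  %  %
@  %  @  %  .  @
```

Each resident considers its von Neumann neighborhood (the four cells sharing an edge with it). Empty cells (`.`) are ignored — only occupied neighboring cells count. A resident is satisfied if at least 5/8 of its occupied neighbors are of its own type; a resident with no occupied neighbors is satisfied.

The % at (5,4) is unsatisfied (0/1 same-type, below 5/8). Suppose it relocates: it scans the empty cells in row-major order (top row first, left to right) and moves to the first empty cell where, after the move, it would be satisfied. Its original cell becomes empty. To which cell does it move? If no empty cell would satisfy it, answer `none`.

Vacating (5,4). Empty cells in order:
  (2,5): 1/4 same-type → still unsatisfied.
  (3,3): 2/3 same-type → satisfied — stop here.

(3,3)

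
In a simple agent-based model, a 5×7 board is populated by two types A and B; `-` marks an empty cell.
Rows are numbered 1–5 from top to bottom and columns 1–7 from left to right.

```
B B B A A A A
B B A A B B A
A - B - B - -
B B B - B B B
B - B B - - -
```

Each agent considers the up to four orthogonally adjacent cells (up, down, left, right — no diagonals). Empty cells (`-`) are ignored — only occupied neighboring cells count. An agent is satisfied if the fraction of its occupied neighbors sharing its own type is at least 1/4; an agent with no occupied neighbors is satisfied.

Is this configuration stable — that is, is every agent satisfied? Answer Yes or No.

No

Row 1: (1,1)B 2/2 ✓ · (1,2)B 3/3 ✓ · (1,3)B 1/3 ✓ · (1,4)A 2/3 ✓ · (1,5)A 2/3 ✓ · (1,6)A 2/3 ✓ · (1,7)A 2/2 ✓
Row 2: (2,1)B 2/3 ✓ · (2,2)B 2/3 ✓ · (2,3)A 1/4 ✓ · (2,4)A 2/3 ✓ · (2,5)B 2/4 ✓ · (2,6)B 1/3 ✓ · (2,7)A 1/2 ✓
Row 3: (3,1)A 0/2 ✗ · (3,3)B 1/2 ✓ · (3,5)B 2/2 ✓
Row 4: (4,1)B 2/3 ✓ · (4,2)B 2/2 ✓ · (4,3)B 3/3 ✓ · (4,5)B 2/2 ✓ · (4,6)B 2/2 ✓ · (4,7)B 1/1 ✓
Row 5: (5,1)B 1/1 ✓ · (5,3)B 2/2 ✓ · (5,4)B 1/1 ✓
For instance (3,1) has only 0/2 same-type neighbors, below 1/4.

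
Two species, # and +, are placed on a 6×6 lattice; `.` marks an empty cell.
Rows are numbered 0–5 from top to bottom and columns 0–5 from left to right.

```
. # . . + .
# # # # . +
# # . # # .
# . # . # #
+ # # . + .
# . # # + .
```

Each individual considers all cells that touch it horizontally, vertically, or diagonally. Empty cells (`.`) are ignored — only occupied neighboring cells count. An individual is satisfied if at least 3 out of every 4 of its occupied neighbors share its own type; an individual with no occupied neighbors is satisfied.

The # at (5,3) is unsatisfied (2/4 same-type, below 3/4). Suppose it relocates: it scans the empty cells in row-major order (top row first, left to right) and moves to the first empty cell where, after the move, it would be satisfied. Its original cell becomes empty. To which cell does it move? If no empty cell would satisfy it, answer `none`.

(0,0)

Vacating (5,3). Empty cells in order:
  (0,0): 3/3 same-type → satisfied — stop here.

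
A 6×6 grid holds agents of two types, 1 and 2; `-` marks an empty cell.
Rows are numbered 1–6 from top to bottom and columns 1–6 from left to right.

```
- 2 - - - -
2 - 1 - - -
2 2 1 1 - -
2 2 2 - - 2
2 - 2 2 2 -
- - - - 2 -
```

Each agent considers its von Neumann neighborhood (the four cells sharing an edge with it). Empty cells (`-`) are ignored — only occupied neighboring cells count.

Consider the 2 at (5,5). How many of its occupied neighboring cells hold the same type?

Occupied neighbors of (5,5): (6,5)=2, (5,4)=2.
Same type (2): 2 of 2.

2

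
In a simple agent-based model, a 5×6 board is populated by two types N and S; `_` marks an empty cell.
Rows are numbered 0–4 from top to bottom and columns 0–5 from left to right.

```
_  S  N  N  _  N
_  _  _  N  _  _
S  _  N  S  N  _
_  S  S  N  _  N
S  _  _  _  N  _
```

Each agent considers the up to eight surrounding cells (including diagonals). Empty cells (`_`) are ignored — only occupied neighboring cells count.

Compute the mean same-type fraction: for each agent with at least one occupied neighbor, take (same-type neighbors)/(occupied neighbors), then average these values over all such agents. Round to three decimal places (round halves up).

0.690

Row 0: (0,1)S 0/1 · (0,2)N 2/3 · (0,3)N 2/2 · (0,5)N — no occupied neighbors
Row 1: (1,3)N 4/5
Row 2: (2,0)S 1/1 · (2,2)N 2/5 · (2,3)S 1/5 · (2,4)N 3/4
Row 3: (3,1)S 3/4 · (3,2)S 2/4 · (3,3)N 3/5 · (3,5)N 2/2
Row 4: (4,0)S 1/1 · (4,4)N 2/2
Sum over 14 agents: 0/1 + 2/3 + 2/2 + 4/5 + 1/1 + 2/5 + 1/5 + 3/4 + 3/4 + 2/4 + 3/5 + 2/2 + 1/1 + 2/2 = 29/3; mean = 29/3 ÷ 14 = 29/42 = 0.690476… → 0.690.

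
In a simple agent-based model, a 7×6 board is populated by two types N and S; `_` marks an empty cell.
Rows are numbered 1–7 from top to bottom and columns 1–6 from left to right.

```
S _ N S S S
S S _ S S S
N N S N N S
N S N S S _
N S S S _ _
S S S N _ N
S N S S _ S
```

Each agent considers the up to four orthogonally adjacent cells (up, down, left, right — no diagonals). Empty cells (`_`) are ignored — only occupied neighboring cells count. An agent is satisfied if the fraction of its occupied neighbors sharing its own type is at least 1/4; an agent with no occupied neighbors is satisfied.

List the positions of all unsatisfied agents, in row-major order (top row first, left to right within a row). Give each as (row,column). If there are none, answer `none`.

(1,1)S 1/1 ✓
(1,3)N 0/1 ✗
(1,4)S 2/3 ✓
(1,5)S 3/3 ✓
(1,6)S 2/2 ✓
(2,1)S 2/3 ✓
(2,2)S 1/2 ✓
(2,4)S 2/3 ✓
(2,5)S 3/4 ✓
(2,6)S 3/3 ✓
(3,1)N 2/3 ✓
(3,2)N 1/4 ✓
(3,3)S 0/3 ✗
(3,4)N 1/4 ✓
(3,5)N 1/4 ✓
(3,6)S 1/2 ✓
(4,1)N 2/3 ✓
(4,2)S 1/4 ✓
(4,3)N 0/4 ✗
(4,4)S 2/4 ✓
(4,5)S 1/2 ✓
(5,1)N 1/3 ✓
(5,2)S 3/4 ✓
(5,3)S 3/4 ✓
(5,4)S 2/3 ✓
(6,1)S 2/3 ✓
(6,2)S 3/4 ✓
(6,3)S 3/4 ✓
(6,4)N 0/3 ✗
(6,6)N 0/1 ✗
(7,1)S 1/2 ✓
(7,2)N 0/3 ✗
(7,3)S 2/3 ✓
(7,4)S 1/2 ✓
(7,6)S 0/1 ✗

(1,3), (3,3), (4,3), (6,4), (6,6), (7,2), (7,6)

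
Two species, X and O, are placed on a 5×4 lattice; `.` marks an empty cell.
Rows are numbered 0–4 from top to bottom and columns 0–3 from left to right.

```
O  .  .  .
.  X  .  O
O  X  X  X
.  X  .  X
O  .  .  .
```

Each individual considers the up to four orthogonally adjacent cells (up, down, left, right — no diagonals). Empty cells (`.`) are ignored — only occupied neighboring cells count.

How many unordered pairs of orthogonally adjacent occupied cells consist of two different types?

2

Scan each occupied cell's neighbors to the right and below so each pair is counted once.
Row 1: X(1,1)–X(2,1)= O(1,3)–X(2,3)≠  → 1/2 unlike.
Row 2: O(2,0)–X(2,1)≠ X(2,1)–X(2,2)= X(2,1)–X(3,1)= X(2,2)–X(2,3)= X(2,3)–X(3,3)=  → 1/5 unlike.
Total adjacent occupied pairs: 7; unlike-type pairs: 2.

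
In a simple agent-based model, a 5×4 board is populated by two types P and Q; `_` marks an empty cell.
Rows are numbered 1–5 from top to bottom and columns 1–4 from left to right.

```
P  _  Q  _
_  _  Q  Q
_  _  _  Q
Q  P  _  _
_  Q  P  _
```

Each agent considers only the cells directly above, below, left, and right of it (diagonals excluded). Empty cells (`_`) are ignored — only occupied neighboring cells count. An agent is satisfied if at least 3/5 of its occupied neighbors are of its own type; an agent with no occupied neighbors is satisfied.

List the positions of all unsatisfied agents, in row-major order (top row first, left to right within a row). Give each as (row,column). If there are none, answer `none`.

(1,1)P 0/0 ok
(1,3)Q 1/1 ok
(2,3)Q 2/2 ok
(2,4)Q 2/2 ok
(3,4)Q 1/1 ok
(4,1)Q 0/1 unhappy
(4,2)P 0/2 unhappy
(5,2)Q 0/2 unhappy
(5,3)P 0/1 unhappy

(4,1), (4,2), (5,2), (5,3)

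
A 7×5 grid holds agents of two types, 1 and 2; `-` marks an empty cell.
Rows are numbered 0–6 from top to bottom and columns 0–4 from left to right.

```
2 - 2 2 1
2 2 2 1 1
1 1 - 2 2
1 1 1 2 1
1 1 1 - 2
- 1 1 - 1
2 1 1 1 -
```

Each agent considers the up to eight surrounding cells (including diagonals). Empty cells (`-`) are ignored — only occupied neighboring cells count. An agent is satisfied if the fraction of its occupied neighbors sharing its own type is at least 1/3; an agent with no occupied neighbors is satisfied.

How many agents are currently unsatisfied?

Row 0: (0,0)2 2/2 ok · (0,2)2 3/4 ok · (0,3)2 2/5 ok · (0,4)1 2/3 ok
Row 1: (1,0)2 2/4 ok · (1,1)2 4/6 ok · (1,2)2 4/6 ok · (1,3)1 2/7 unhappy · (1,4)1 2/5 ok
Row 2: (2,0)1 3/5 ok · (2,1)1 4/7 ok · (2,3)2 3/7 ok · (2,4)2 2/5 ok
Row 3: (3,0)1 5/5 ok · (3,1)1 7/7 ok · (3,2)1 4/6 ok · (3,3)2 3/6 ok · (3,4)1 0/4 unhappy
Row 4: (4,0)1 4/4 ok · (4,1)1 7/7 ok · (4,2)1 5/6 ok · (4,4)2 1/3 ok
Row 5: (5,1)1 6/7 ok · (5,2)1 6/6 ok · (5,4)1 1/2 ok
Row 6: (6,0)2 0/2 unhappy · (6,1)1 3/4 ok · (6,2)1 4/4 ok · (6,3)1 3/3 ok
Unsatisfied: (1,3), (3,4), (6,0) — 3 in total.

3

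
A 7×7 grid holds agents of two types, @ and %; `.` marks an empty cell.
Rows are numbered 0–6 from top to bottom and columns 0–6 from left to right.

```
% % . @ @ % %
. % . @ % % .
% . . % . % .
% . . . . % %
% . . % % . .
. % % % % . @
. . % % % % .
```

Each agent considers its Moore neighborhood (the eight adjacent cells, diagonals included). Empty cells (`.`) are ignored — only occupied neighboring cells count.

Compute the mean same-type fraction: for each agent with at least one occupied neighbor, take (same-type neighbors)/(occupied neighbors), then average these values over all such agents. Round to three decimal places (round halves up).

(0,0)% 2/2
(0,1)% 2/2
(0,3)@ 2/3
(0,4)@ 2/5
(0,5)% 3/4
(0,6)% 2/2
(1,1)% 3/3
(1,3)@ 2/4
(1,4)% 4/7
(1,5)% 4/5
(2,0)% 2/2
(2,3)% 1/2
(2,5)% 4/4
(3,0)% 2/2
(3,5)% 3/3
(3,6)% 2/2
(4,0)% 2/2
(4,3)% 4/4
(4,4)% 4/4
(5,1)% 3/3
(5,2)% 5/5
(5,3)% 7/7
(5,4)% 6/6
(5,6)@ 0/1
(6,2)% 4/4
(6,3)% 5/5
(6,4)% 4/4
(6,5)% 2/3
Sum over 28 agents: 2/2 + 2/2 + 2/3 + 2/5 + 3/4 + 2/2 + 3/3 + 2/4 + 4/7 + 4/5 + 2/2 + 1/2 + 4/4 + 2/2 + 3/3 + 2/2 + 2/2 + 4/4 + 4/4 + 3/3 + 5/5 + 7/7 + 6/6 + 0/1 + 4/4 + 5/5 + 4/4 + 2/3 = 10019/420; mean = 10019/420 ÷ 28 = 10019/11760 = 0.851955… → 0.852.

0.852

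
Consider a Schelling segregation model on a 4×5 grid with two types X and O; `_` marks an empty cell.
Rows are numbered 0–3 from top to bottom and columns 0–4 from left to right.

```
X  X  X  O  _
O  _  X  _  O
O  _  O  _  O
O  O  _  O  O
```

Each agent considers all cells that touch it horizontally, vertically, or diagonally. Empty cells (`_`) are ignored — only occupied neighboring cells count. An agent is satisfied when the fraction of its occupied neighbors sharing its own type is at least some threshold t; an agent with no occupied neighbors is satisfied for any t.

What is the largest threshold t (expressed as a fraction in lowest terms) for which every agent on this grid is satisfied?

Row 0: (0,0)X 1/2 · (0,1)X 3/4 · (0,2)X 2/3 · (0,3)O 1/3
Row 1: (1,0)O 1/3 · (1,2)X 2/4 · (1,4)O 2/2
Row 2: (2,0)O 3/3 · (2,2)O 2/3 · (2,4)O 3/3
Row 3: (3,0)O 2/2 · (3,1)O 3/3 · (3,3)O 3/3 · (3,4)O 2/2
The smallest same-type fraction is 1/3 at (0,3), which reduces to 1/3. Any threshold above that leaves this agent unsatisfied.

1/3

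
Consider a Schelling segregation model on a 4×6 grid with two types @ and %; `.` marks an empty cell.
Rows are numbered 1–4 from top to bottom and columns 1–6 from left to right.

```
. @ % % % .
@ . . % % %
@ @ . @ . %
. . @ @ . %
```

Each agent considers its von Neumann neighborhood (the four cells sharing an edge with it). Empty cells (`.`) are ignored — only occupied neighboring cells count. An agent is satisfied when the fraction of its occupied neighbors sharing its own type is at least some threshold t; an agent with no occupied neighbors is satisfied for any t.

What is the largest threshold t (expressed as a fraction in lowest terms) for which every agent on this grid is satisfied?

0/1

(1,2)@ 0/1
(1,3)% 1/2
(1,4)% 3/3
(1,5)% 2/2
(2,1)@ 1/1
(2,4)% 2/3
(2,5)% 3/3
(2,6)% 2/2
(3,1)@ 2/2
(3,2)@ 1/1
(3,4)@ 1/2
(3,6)% 2/2
(4,3)@ 1/1
(4,4)@ 2/2
(4,6)% 1/1
The smallest same-type fraction is 0/1 at (1,2), which reduces to 0/1. Any threshold above that leaves this agent unsatisfied.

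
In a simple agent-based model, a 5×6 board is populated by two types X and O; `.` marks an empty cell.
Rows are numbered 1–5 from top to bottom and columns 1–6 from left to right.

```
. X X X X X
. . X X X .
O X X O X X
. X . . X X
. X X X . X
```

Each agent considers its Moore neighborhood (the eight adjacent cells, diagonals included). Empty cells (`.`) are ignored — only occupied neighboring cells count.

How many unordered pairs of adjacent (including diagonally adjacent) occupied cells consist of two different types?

8

Scan each occupied cell's neighbors to the right and below (and the two forward diagonals) so each pair is counted once.
Row 1: X(1,2)–X(1,3)= X(1,2)–X(2,3)= X(1,3)–X(1,4)= X(1,3)–X(2,3)= X(1,3)–X(2,4)= X(1,4)–X(1,5)= X(1,4)–X(2,4)= X(1,4)–X(2,5)= X(1,4)–X(2,3)= X(1,5)–X(1,6)= X(1,5)–X(2,5)= X(1,5)–X(2,4)= X(1,6)–X(2,5)=  → 0/13 unlike.
Row 2: X(2,3)–X(2,4)= X(2,3)–X(3,3)= X(2,3)–O(3,4)≠ X(2,3)–X(3,2)= X(2,4)–X(2,5)= X(2,4)–O(3,4)≠ X(2,4)–X(3,5)= X(2,4)–X(3,3)= X(2,5)–X(3,5)= X(2,5)–X(3,6)= X(2,5)–O(3,4)≠  → 3/11 unlike.
Row 3: O(3,1)–X(3,2)≠ O(3,1)–X(4,2)≠ X(3,2)–X(3,3)= X(3,2)–X(4,2)= X(3,3)–O(3,4)≠ X(3,3)–X(4,2)= O(3,4)–X(3,5)≠ O(3,4)–X(4,5)≠ X(3,5)–X(3,6)= X(3,5)–X(4,5)= X(3,5)–X(4,6)= X(3,6)–X(4,6)= X(3,6)–X(4,5)=  → 5/13 unlike.
Row 4: X(4,2)–X(5,2)= X(4,2)–X(5,3)= X(4,5)–X(4,6)= X(4,5)–X(5,6)= X(4,5)–X(5,4)= X(4,6)–X(5,6)=  → 0/6 unlike.
Row 5: X(5,2)–X(5,3)= X(5,3)–X(5,4)=  → 0/2 unlike.
Total adjacent occupied pairs: 45; unlike-type pairs: 8.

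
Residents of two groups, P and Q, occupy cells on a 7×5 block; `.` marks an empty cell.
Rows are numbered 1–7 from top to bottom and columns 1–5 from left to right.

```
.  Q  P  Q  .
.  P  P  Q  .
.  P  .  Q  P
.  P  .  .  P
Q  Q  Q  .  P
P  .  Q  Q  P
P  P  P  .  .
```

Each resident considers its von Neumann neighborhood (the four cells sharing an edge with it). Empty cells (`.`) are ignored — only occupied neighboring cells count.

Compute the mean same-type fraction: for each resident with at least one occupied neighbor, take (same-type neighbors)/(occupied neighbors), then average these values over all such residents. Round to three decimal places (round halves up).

0.644

Row 1: (1,2)Q 0/2 · (1,3)P 1/3 · (1,4)Q 1/2
Row 2: (2,2)P 2/3 · (2,3)P 2/3 · (2,4)Q 2/3
Row 3: (3,2)P 2/2 · (3,4)Q 1/2 · (3,5)P 1/2
Row 4: (4,2)P 1/2 · (4,5)P 2/2
Row 5: (5,1)Q 1/2 · (5,2)Q 2/3 · (5,3)Q 2/2 · (5,5)P 2/2
Row 6: (6,1)P 1/2 · (6,3)Q 2/3 · (6,4)Q 1/2 · (6,5)P 1/2
Row 7: (7,1)P 2/2 · (7,2)P 2/2 · (7,3)P 1/2
Sum over 22 residents: 0/2 + 1/3 + 1/2 + 2/3 + 2/3 + 2/3 + 2/2 + 1/2 + 1/2 + 1/2 + 2/2 + 1/2 + 2/3 + 2/2 + 2/2 + 1/2 + 2/3 + 1/2 + 1/2 + 2/2 + 2/2 + 1/2 = 85/6; mean = 85/6 ÷ 22 = 85/132 = 0.643939… → 0.644.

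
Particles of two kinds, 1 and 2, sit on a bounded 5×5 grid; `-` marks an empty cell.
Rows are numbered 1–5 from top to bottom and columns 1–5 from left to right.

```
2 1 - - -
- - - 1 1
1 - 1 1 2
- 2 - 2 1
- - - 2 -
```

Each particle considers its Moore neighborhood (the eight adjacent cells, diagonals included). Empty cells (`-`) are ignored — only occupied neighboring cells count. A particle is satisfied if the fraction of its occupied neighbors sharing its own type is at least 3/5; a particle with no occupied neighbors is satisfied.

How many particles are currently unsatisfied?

9

Row 1: (1,1)2 0/1 unhappy · (1,2)1 0/1 unhappy
Row 2: (2,4)1 3/4 ok · (2,5)1 2/3 ok
Row 3: (3,1)1 0/1 unhappy · (3,3)1 2/4 unhappy · (3,4)1 4/6 ok · (3,5)2 1/5 unhappy
Row 4: (4,2)2 0/2 unhappy · (4,4)2 2/5 unhappy · (4,5)1 1/4 unhappy
Row 5: (5,4)2 1/2 unhappy
Unsatisfied: (1,1), (1,2), (3,1), (3,3), (3,5), (4,2), (4,4), (4,5), (5,4) — 9 in total.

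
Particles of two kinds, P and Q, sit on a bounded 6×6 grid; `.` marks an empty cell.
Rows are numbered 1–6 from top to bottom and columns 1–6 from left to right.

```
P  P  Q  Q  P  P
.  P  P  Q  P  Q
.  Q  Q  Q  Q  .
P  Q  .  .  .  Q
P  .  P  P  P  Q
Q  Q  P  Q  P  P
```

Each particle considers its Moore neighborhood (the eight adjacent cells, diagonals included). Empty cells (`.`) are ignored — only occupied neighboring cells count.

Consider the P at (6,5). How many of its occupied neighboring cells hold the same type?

Occupied neighbors of (6,5): (5,4)=P, (5,5)=P, (5,6)=Q, (6,4)=Q, (6,6)=P.
Same type (P): 3 of 5.

3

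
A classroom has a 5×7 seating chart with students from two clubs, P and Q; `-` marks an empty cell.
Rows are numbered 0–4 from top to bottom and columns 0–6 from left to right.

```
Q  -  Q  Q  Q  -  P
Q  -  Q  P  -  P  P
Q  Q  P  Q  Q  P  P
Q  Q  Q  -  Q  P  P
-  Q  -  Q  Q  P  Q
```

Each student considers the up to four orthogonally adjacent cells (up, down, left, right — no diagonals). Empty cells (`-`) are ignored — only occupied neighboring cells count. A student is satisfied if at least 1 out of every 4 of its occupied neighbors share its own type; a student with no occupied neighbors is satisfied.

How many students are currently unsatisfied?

(0,0)Q 1/1 ok
(0,2)Q 2/2 ok
(0,3)Q 2/3 ok
(0,4)Q 1/1 ok
(0,6)P 1/1 ok
(1,0)Q 2/2 ok
(1,2)Q 1/3 ok
(1,3)P 0/3 unhappy
(1,5)P 2/2 ok
(1,6)P 3/3 ok
(2,0)Q 3/3 ok
(2,1)Q 2/3 ok
(2,2)P 0/4 unhappy
(2,3)Q 1/3 ok
(2,4)Q 2/3 ok
(2,5)P 3/4 ok
(2,6)P 3/3 ok
(3,0)Q 2/2 ok
(3,1)Q 4/4 ok
(3,2)Q 1/2 ok
(3,4)Q 2/3 ok
(3,5)P 3/4 ok
(3,6)P 2/3 ok
(4,1)Q 1/1 ok
(4,3)Q 1/1 ok
(4,4)Q 2/3 ok
(4,5)P 1/3 ok
(4,6)Q 0/2 unhappy
Unsatisfied: (1,3), (2,2), (4,6) — 3 in total.

3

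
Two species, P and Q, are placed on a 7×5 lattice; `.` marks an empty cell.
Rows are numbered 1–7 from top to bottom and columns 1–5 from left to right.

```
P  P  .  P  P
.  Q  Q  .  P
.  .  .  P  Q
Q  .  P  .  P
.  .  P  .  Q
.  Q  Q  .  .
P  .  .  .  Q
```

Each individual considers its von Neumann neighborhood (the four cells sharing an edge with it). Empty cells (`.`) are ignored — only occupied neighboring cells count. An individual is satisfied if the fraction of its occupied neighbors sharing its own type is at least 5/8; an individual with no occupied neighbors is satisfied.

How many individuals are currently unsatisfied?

9

Row 1: (1,1)P 1/1 ok · (1,2)P 1/2 unhappy · (1,4)P 1/1 ok · (1,5)P 2/2 ok
Row 2: (2,2)Q 1/2 unhappy · (2,3)Q 1/1 ok · (2,5)P 1/2 unhappy
Row 3: (3,4)P 0/1 unhappy · (3,5)Q 0/3 unhappy
Row 4: (4,1)Q 0/0 ok · (4,3)P 1/1 ok · (4,5)P 0/2 unhappy
Row 5: (5,3)P 1/2 unhappy · (5,5)Q 0/1 unhappy
Row 6: (6,2)Q 1/1 ok · (6,3)Q 1/2 unhappy
Row 7: (7,1)P 0/0 ok · (7,5)Q 0/0 ok
Unsatisfied: (1,2), (2,2), (2,5), (3,4), (3,5), (4,5), (5,3), (5,5), (6,3) — 9 in total.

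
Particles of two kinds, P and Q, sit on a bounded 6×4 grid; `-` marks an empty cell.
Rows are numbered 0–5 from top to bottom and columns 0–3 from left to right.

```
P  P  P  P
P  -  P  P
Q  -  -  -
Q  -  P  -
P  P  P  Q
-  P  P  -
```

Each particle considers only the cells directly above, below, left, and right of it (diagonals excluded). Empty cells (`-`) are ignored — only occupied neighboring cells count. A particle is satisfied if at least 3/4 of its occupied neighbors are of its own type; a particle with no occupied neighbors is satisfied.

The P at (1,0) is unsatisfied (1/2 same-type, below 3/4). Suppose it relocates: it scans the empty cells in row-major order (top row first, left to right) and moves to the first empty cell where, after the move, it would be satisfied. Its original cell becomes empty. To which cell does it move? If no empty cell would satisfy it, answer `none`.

Vacating (1,0). Empty cells in order:
  (1,1): 2/2 same-type → satisfied — stop here.

(1,1)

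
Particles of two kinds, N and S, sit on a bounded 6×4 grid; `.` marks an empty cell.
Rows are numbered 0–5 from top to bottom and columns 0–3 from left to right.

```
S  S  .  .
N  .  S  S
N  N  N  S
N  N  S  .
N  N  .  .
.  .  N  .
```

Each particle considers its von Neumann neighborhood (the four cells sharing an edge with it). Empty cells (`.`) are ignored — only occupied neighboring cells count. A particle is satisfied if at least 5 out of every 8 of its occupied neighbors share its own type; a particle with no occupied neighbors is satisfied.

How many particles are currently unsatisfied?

(0,0)S 1/2 not
(0,1)S 1/1 satisfied
(1,0)N 1/2 not
(1,2)S 1/2 not
(1,3)S 2/2 satisfied
(2,0)N 3/3 satisfied
(2,1)N 3/3 satisfied
(2,2)N 1/4 not
(2,3)S 1/2 not
(3,0)N 3/3 satisfied
(3,1)N 3/4 satisfied
(3,2)S 0/2 not
(4,0)N 2/2 satisfied
(4,1)N 2/2 satisfied
(5,2)N 0/0 satisfied
Unsatisfied: (0,0), (1,0), (1,2), (2,2), (2,3), (3,2) — 6 in total.

6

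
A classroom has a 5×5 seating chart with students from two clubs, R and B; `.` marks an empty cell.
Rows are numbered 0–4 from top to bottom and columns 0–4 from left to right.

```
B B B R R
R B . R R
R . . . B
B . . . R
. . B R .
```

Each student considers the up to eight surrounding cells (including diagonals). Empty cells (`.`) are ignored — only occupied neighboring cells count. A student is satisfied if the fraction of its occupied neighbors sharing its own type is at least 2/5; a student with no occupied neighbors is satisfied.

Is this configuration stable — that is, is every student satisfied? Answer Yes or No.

Row 0: (0,0)B 2/3 ok · (0,1)B 3/4 ok · (0,2)B 2/4 ok · (0,3)R 3/4 ok · (0,4)R 3/3 ok
Row 1: (1,0)R 1/4 unhappy · (1,1)B 3/5 ok · (1,3)R 3/5 ok · (1,4)R 3/4 ok
Row 2: (2,0)R 1/3 unhappy · (2,4)B 0/3 unhappy
Row 3: (3,0)B 0/1 unhappy · (3,4)R 1/2 ok
Row 4: (4,2)B 0/1 unhappy · (4,3)R 1/2 ok
For instance (1,0) has only 1/4 same-type neighbors, below 2/5.

No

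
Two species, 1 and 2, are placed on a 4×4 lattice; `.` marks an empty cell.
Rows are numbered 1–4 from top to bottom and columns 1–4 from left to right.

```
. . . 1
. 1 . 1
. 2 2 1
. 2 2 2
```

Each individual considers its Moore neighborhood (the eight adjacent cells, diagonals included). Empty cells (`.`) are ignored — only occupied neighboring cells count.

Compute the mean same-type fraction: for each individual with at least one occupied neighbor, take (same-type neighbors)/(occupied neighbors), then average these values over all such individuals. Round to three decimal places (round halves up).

Row 1: (1,4)1 1/1
Row 2: (2,2)1 0/2 · (2,4)1 2/3
Row 3: (3,2)2 3/4 · (3,3)2 4/7 · (3,4)1 1/4
Row 4: (4,2)2 3/3 · (4,3)2 4/5 · (4,4)2 2/3
Sum over 9 individuals: 1/1 + 0/2 + 2/3 + 3/4 + 4/7 + 1/4 + 3/3 + 4/5 + 2/3 = 599/105; mean = 599/105 ÷ 9 = 599/945 = 0.633862… → 0.634.

0.634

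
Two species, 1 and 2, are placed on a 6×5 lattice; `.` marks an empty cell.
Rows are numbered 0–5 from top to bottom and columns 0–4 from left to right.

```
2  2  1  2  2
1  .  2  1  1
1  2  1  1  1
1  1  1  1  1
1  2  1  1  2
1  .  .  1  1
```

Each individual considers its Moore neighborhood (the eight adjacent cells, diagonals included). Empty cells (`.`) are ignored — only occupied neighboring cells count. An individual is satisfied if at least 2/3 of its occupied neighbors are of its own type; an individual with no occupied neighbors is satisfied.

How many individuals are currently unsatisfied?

14

Row 0: (0,0)2 1/2 not · (0,1)2 2/4 not · (0,2)1 1/4 not · (0,3)2 2/5 not · (0,4)2 1/3 not
Row 1: (1,0)1 1/4 not · (1,2)2 3/7 not · (1,3)1 5/8 not · (1,4)1 3/5 not
Row 2: (2,0)1 3/4 satisfied · (2,1)2 1/7 not · (2,2)1 5/7 satisfied · (2,3)1 7/8 satisfied · (2,4)1 5/5 satisfied
Row 3: (3,0)1 3/5 not · (3,1)1 6/8 satisfied · (3,2)1 6/8 satisfied · (3,3)1 7/8 satisfied · (3,4)1 4/5 satisfied
Row 4: (4,0)1 3/4 satisfied · (4,1)2 0/6 not · (4,2)1 5/6 satisfied · (4,3)1 6/7 satisfied · (4,4)2 0/5 not
Row 5: (5,0)1 1/2 not · (5,3)1 3/4 satisfied · (5,4)1 2/3 satisfied
Unsatisfied: (0,0), (0,1), (0,2), (0,3), (0,4), (1,0), (1,2), (1,3), (1,4), (2,1), (3,0), (4,1), (4,4), (5,0) — 14 in total.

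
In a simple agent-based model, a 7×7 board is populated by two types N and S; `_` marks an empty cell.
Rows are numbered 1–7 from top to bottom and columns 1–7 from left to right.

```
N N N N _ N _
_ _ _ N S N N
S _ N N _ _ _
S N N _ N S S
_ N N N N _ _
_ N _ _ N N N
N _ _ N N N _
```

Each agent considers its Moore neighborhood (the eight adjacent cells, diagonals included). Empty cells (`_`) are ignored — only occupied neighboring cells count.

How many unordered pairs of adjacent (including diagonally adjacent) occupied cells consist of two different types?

10

Scan each occupied cell's neighbors to the right and below (and the two forward diagonals) so each pair is counted once.
Row 1: N(1,1)–N(1,2)= N(1,2)–N(1,3)= N(1,3)–N(1,4)= N(1,3)–N(2,4)= N(1,4)–N(2,4)= N(1,4)–S(2,5)≠ N(1,6)–N(2,6)= N(1,6)–N(2,7)= N(1,6)–S(2,5)≠  → 2/9 unlike.
Row 2: N(2,4)–S(2,5)≠ N(2,4)–N(3,4)= N(2,4)–N(3,3)= S(2,5)–N(2,6)≠ S(2,5)–N(3,4)≠ N(2,6)–N(2,7)=  → 3/6 unlike.
Row 3: S(3,1)–S(4,1)= S(3,1)–N(4,2)≠ N(3,3)–N(3,4)= N(3,3)–N(4,3)= N(3,3)–N(4,2)= N(3,4)–N(4,5)= N(3,4)–N(4,3)=  → 1/7 unlike.
Row 4: S(4,1)–N(4,2)≠ S(4,1)–N(5,2)≠ N(4,2)–N(4,3)= N(4,2)–N(5,2)= N(4,2)–N(5,3)= N(4,3)–N(5,3)= N(4,3)–N(5,4)= N(4,3)–N(5,2)= N(4,5)–S(4,6)≠ N(4,5)–N(5,5)= N(4,5)–N(5,4)= S(4,6)–S(4,7)= S(4,6)–N(5,5)≠  → 4/13 unlike.
Row 5: N(5,2)–N(5,3)= N(5,2)–N(6,2)= N(5,3)–N(5,4)= N(5,3)–N(6,2)= N(5,4)–N(5,5)= N(5,4)–N(6,5)= N(5,5)–N(6,5)= N(5,5)–N(6,6)=  → 0/8 unlike.
Row 6: N(6,2)–N(7,1)= N(6,5)–N(6,6)= N(6,5)–N(7,5)= N(6,5)–N(7,6)= N(6,5)–N(7,4)= N(6,6)–N(6,7)= N(6,6)–N(7,6)= N(6,6)–N(7,5)= N(6,7)–N(7,6)=  → 0/9 unlike.
Row 7: N(7,4)–N(7,5)= N(7,5)–N(7,6)=  → 0/2 unlike.
Total adjacent occupied pairs: 54; unlike-type pairs: 10.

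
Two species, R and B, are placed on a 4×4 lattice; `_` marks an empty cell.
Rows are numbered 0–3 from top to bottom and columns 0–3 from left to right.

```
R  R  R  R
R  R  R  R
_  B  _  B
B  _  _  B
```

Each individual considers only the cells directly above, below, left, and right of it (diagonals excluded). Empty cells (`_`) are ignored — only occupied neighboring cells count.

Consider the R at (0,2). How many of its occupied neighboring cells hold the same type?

3

Occupied neighbors of (0,2): (1,2)=R, (0,1)=R, (0,3)=R.
Same type (R): 3 of 3.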